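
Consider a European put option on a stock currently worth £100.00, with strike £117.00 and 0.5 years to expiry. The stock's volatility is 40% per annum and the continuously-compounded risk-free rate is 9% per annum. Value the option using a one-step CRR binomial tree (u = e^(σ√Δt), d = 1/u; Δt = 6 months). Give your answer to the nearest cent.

£19.50

CRR parameters: u = e^(σ√Δt) = e^(0.4·√0.5) = 1.3269, d = 1/u = 0.7536
Per-period rate: rΔt = 0.09·0.5 = 0.045, so R = e^0.045 = 1.0460
Risk-neutral probability p = (e^0.045 − 0.7536)/(1.3269 − 0.7536) = 0.2924/0.5733 = 0.5100
Terminal stock prices: S_u = 132.7, S_d = 75.36
Terminal payoffs (K − S): max(-15.69, 0) = 0, max(41.64, 0) = 41.64
Node 0 (S = 100): V_0 = e^(−0.045)·[0.5100·0.0000 + 0.4900·41.6362] = 19.5021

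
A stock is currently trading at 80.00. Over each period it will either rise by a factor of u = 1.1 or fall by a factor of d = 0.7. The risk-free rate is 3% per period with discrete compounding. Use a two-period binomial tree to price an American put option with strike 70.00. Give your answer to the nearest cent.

Risk-neutral probability p = (1 + 0.03 − 0.7)/(1.1 − 0.7) = 0.3300/0.4000 = 0.8250
Terminal stock prices: S_uu = 96.8, S_ud = 61.6, S_dd = 39.2
Terminal payoffs (K − S): max(-26.8, 0) = 0, max(8.4, 0) = 8.4, max(30.8, 0) = 30.8
Node u (S = 88): continuation = 1/1.03·[0.8250·0.0000 + 0.1750·8.4000] = 1.4272; exercise value = 0.0000 ≤ continuation, so V_u = 1.4272
Node d (S = 56): continuation = 1/1.03·[0.8250·8.4000 + 0.1750·30.8000] = 11.9612; exercise value = 14.0000 > continuation, so V_d = 14.0000 (exercise)
Node 0 (S = 80): continuation = 1/1.03·[0.8250·1.4272 + 0.1750·14.0000] = 3.5218; exercise value = 0.0000 ≤ continuation, so V_0 = 3.5218

3.52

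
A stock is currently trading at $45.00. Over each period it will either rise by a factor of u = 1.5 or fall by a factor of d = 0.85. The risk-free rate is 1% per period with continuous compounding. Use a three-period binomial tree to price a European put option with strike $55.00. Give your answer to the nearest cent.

$13.91

Risk-neutral probability p = (e^0.01 − 0.85)/(1.5 − 0.85) = 0.1601/0.6500 = 0.2462
Terminal stock prices: S_uuu = 151.9, S_uud = 86.06, S_udd = 48.77, S_ddd = 27.64
Terminal payoffs (K − S): max(-96.88, 0) = 0, max(-31.06, 0) = 0, max(6.231, 0) = 6.231, max(27.36, 0) = 27.36
Node uu (S = 101.2): V_uu = e^(−0.01)·[0.2462·0.0000 + 0.7538·0.0000] = 0.0000
Node ud (S = 57.38): V_ud = e^(−0.01)·[0.2462·0.0000 + 0.7538·6.2313] = 4.6502
Node dd (S = 32.51): V_dd = e^(−0.01)·[0.2462·6.2313 + 0.7538·27.3644] = 21.9402
Node u (S = 67.5): V_u = e^(−0.01)·[0.2462·0.0000 + 0.7538·4.6502] = 3.4703
Node d (S = 38.25): V_d = e^(−0.01)·[0.2462·4.6502 + 0.7538·21.9402] = 17.5069
Node 0 (S = 45): V_0 = e^(−0.01)·[0.2462·3.4703 + 0.7538·17.5069] = 13.9109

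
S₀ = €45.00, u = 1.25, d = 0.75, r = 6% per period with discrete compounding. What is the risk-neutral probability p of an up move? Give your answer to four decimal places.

Risk-neutral probability p = (1 + 0.06 − 0.75)/(1.25 − 0.75) = 0.3100/0.5000 = 0.6200

p = 0.6200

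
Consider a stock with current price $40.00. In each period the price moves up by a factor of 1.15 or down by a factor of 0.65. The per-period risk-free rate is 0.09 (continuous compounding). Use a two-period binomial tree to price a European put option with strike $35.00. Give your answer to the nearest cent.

$1.03

Risk-neutral probability p = (e^0.09 − 0.65)/(1.15 − 0.65) = 0.4442/0.5000 = 0.8883
Terminal stock prices: S_uu = 52.9, S_ud = 29.9, S_dd = 16.9
Terminal payoffs (K − S): max(-17.9, 0) = 0, max(5.1, 0) = 5.1, max(18.1, 0) = 18.1
Node u (S = 46): V_u = e^(−0.09)·[0.8883·0.0000 + 0.1117·5.1000] = 0.5204
Node d (S = 26): V_d = e^(−0.09)·[0.8883·5.1000 + 0.1117·18.1000] = 5.9876
Node 0 (S = 40): V_0 = e^(−0.09)·[0.8883·0.5204 + 0.1117·5.9876] = 1.0335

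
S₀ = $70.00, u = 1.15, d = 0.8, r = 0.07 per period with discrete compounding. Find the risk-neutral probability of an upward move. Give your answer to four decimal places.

p = 0.7714

Risk-neutral probability p = (1 + 0.07 − 0.8)/(1.15 − 0.8) = 0.2700/0.3500 = 0.7714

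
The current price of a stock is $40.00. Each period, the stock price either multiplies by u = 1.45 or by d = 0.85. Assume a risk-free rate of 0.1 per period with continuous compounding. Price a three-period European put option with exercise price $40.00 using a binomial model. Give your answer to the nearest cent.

Risk-neutral probability p = (e^0.1 − 0.85)/(1.45 − 0.85) = 0.2552/0.6000 = 0.4253
Terminal stock prices: S_uuu = 121.9, S_uud = 71.48, S_udd = 41.9, S_ddd = 24.56
Terminal payoffs (K − S): max(-81.94, 0) = 0, max(-31.48, 0) = 0, max(-1.905, 0) = 0, max(15.44, 0) = 15.44
Node uu (S = 84.1): V_uu = e^(−0.1)·[0.4253·0.0000 + 0.5747·0.0000] = 0.0000
Node ud (S = 49.3): V_ud = e^(−0.1)·[0.4253·0.0000 + 0.5747·0.0000] = 0.0000
Node dd (S = 28.9): V_dd = e^(−0.1)·[0.4253·0.0000 + 0.5747·15.4350] = 8.0266
Node u (S = 58): V_u = e^(−0.1)·[0.4253·0.0000 + 0.5747·0.0000] = 0.0000
Node d (S = 34): V_d = e^(−0.1)·[0.4253·0.0000 + 0.5747·8.0266] = 4.1740
Node 0 (S = 40): V_0 = e^(−0.1)·[0.4253·0.0000 + 0.5747·4.1740] = 2.1706

$2.17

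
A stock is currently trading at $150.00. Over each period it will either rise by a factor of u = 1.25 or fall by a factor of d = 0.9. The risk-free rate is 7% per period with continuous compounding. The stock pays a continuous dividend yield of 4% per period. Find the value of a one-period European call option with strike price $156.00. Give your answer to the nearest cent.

$10.95

Per-period risk-free factor R = e^0.07 = 1.0725; dividend-adjusted growth = e^(0.07−0.04) = 1.0305.
Risk-neutral probability p = (1.0305 − 0.9)/(1.25 − 0.9) = 0.1305/0.3500 = 0.3727
Terminal stock prices: S_u = 187.5, S_d = 135
Terminal payoffs (S − K): max(31.5, 0) = 31.5, max(-21, 0) = 0
Node 0 (S = 150): V_0 = e^(−0.07)·[0.3727·31.5000 + 0.6273·0.0000] = 10.9472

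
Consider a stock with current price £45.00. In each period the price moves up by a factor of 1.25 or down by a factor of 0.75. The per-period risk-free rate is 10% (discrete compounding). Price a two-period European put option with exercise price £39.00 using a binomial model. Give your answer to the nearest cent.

£1.02

Risk-neutral probability p = (1 + 0.1 − 0.75)/(1.25 − 0.75) = 0.3500/0.5000 = 0.7000
Terminal stock prices: S_uu = 70.31, S_ud = 42.19, S_dd = 25.31
Terminal payoffs (K − S): max(-31.31, 0) = 0, max(-3.188, 0) = 0, max(13.69, 0) = 13.69
Node u (S = 56.25): V_u = 1/1.1·[0.7000·0.0000 + 0.3000·0.0000] = 0.0000
Node d (S = 33.75): V_d = 1/1.1·[0.7000·0.0000 + 0.3000·13.6875] = 3.7330
Node 0 (S = 45): V_0 = 1/1.1·[0.7000·0.0000 + 0.3000·3.7330] = 1.0181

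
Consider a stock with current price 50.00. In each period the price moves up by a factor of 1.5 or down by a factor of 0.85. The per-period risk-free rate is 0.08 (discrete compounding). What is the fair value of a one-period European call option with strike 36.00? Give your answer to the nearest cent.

16.67

Risk-neutral probability p = (1 + 0.08 − 0.85)/(1.5 − 0.85) = 0.2300/0.6500 = 0.3538
Terminal stock prices: S_u = 75, S_d = 42.5
Terminal payoffs (S − K): max(39, 0) = 39, max(6.5, 0) = 6.5
Node 0 (S = 50): V_0 = 1/1.08·[0.3538·39.0000 + 0.6462·6.5000] = 16.6667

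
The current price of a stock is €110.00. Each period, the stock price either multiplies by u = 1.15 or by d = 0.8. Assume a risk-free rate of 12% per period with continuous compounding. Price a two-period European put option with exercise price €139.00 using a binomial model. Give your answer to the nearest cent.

€3.80

Risk-neutral probability p = (e^0.12 − 0.8)/(1.15 − 0.8) = 0.3275/0.3500 = 0.9357
Terminal stock prices: S_uu = 145.5, S_ud = 101.2, S_dd = 70.4
Terminal payoffs (K − S): max(-6.475, 0) = 0, max(37.8, 0) = 37.8, max(68.6, 0) = 68.6
Node u (S = 126.5): V_u = e^(−0.12)·[0.9357·0.0000 + 0.0643·37.8000] = 2.1555
Node d (S = 88): V_d = e^(−0.12)·[0.9357·37.8000 + 0.0643·68.6000] = 35.2819
Node 0 (S = 110): V_0 = e^(−0.12)·[0.9357·2.1555 + 0.0643·35.2819] = 3.8008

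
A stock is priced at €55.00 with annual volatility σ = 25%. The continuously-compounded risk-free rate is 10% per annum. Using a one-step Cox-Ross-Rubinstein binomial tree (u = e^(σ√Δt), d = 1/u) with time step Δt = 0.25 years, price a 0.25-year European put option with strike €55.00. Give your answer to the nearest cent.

CRR parameters: u = e^(σ√Δt) = e^(0.25·√0.25) = 1.1331, d = 1/u = 0.8825
Per-period rate: rΔt = 0.1·0.25 = 0.025, so R = e^0.025 = 1.0253
Risk-neutral probability p = (e^0.025 − 0.8825)/(1.1331 − 0.8825) = 0.1428/0.2507 = 0.5698
Terminal stock prices: S_u = 62.32, S_d = 48.54
Terminal payoffs (K − S): max(-7.323, 0) = 0, max(6.463, 0) = 6.463
Node 0 (S = 55): V_0 = e^(−0.025)·[0.5698·0.0000 + 0.4302·6.4627] = 2.7117

€2.71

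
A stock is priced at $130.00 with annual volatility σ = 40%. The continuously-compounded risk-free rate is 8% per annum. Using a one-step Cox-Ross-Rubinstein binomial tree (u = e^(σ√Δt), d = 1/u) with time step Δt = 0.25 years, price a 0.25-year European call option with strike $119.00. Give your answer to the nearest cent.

CRR parameters: u = e^(σ√Δt) = e^(0.4·√0.25) = 1.2214, d = 1/u = 0.8187
Per-period rate: rΔt = 0.08·0.25 = 0.02, so R = e^0.02 = 1.0202
Risk-neutral probability p = (e^0.02 − 0.8187)/(1.2214 − 0.8187) = 0.2015/0.4027 = 0.5003
Terminal stock prices: S_u = 158.8, S_d = 106.4
Terminal payoffs (S − K): max(39.78, 0) = 39.78, max(-12.57, 0) = 0
Node 0 (S = 130): V_0 = e^(−0.02)·[0.5003·39.7824 + 0.4997·0.0000] = 19.5103

$19.51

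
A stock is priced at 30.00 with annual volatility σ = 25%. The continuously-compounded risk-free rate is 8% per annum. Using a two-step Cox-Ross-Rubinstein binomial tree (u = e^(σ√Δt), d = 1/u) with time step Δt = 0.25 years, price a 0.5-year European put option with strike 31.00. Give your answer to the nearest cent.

CRR parameters: u = e^(σ√Δt) = e^(0.25·√0.25) = 1.1331, d = 1/u = 0.8825
Per-period rate: rΔt = 0.08·0.25 = 0.02, so R = e^0.02 = 1.0202
Risk-neutral probability p = (e^0.02 − 0.8825)/(1.1331 − 0.8825) = 0.1377/0.2507 = 0.5494
Terminal stock prices: S_uu = 38.52, S_ud = 30, S_dd = 23.36
Terminal payoffs (K − S): max(-7.521, 0) = 0, max(1, 0) = 1, max(7.636, 0) = 7.636
Node u (S = 33.99): V_u = e^(−0.02)·[0.5494·0.0000 + 0.4506·1.0000] = 0.4417
Node d (S = 26.47): V_d = e^(−0.02)·[0.5494·1.0000 + 0.4506·7.6360] = 3.9113
Node 0 (S = 30): V_0 = e^(−0.02)·[0.5494·0.4417 + 0.4506·3.9113] = 1.9654

1.97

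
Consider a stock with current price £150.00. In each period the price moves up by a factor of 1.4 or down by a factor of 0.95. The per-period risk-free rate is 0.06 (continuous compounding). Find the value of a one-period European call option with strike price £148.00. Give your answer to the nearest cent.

£14.51

Risk-neutral probability p = (e^0.06 − 0.95)/(1.4 − 0.95) = 0.1118/0.4500 = 0.2485
Terminal stock prices: S_u = 210, S_d = 142.5
Terminal payoffs (S − K): max(62, 0) = 62, max(-5.5, 0) = 0
Node 0 (S = 150): V_0 = e^(−0.06)·[0.2485·62.0000 + 0.7515·0.0000] = 14.5113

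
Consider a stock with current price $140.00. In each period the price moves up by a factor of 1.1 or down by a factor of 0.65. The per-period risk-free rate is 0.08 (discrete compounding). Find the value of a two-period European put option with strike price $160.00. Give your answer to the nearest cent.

$4.53

Risk-neutral probability p = (1 + 0.08 − 0.65)/(1.1 − 0.65) = 0.4300/0.4500 = 0.9556
Terminal stock prices: S_uu = 169.4, S_ud = 100.1, S_dd = 59.15
Terminal payoffs (K − S): max(-9.4, 0) = 0, max(59.9, 0) = 59.9, max(100.8, 0) = 100.8
Node u (S = 154): V_u = 1/1.08·[0.9556·0.0000 + 0.0444·59.9000] = 2.4650
Node d (S = 91): V_d = 1/1.08·[0.9556·59.9000 + 0.0444·100.8500] = 57.1481
Node 0 (S = 140): V_0 = 1/1.08·[0.9556·2.4650 + 0.0444·57.1481] = 4.5328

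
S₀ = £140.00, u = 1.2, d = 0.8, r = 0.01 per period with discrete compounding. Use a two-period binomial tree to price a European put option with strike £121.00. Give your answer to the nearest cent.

Risk-neutral probability p = (1 + 0.01 − 0.8)/(1.2 − 0.8) = 0.2100/0.4000 = 0.5250
Terminal stock prices: S_uu = 201.6, S_ud = 134.4, S_dd = 89.6
Terminal payoffs (K − S): max(-80.6, 0) = 0, max(-13.4, 0) = 0, max(31.4, 0) = 31.4
Node u (S = 168): V_u = 1/1.01·[0.5250·0.0000 + 0.4750·0.0000] = 0.0000
Node d (S = 112): V_d = 1/1.01·[0.5250·0.0000 + 0.4750·31.4000] = 14.7673
Node 0 (S = 140): V_0 = 1/1.01·[0.5250·0.0000 + 0.4750·14.7673] = 6.9450

£6.95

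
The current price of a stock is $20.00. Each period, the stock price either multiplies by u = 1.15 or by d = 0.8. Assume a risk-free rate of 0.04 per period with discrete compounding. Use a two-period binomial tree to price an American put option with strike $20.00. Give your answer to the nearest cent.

Risk-neutral probability p = (1 + 0.04 − 0.8)/(1.15 − 0.8) = 0.2400/0.3500 = 0.6857
Terminal stock prices: S_uu = 26.45, S_ud = 18.4, S_dd = 12.8
Terminal payoffs (K − S): max(-6.45, 0) = 0, max(1.6, 0) = 1.6, max(7.2, 0) = 7.2
Node u (S = 23): continuation = 1/1.04·[0.6857·0.0000 + 0.3143·1.6000] = 0.4835; exercise value = 0.0000 ≤ continuation, so V_u = 0.4835
Node d (S = 16): continuation = 1/1.04·[0.6857·1.6000 + 0.3143·7.2000] = 3.2308; exercise value = 4.0000 > continuation, so V_d = 4.0000 (exercise)
Node 0 (S = 20): continuation = 1/1.04·[0.6857·0.4835 + 0.3143·4.0000] = 1.5276; exercise value = 0.0000 ≤ continuation, so V_0 = 1.5276

$1.53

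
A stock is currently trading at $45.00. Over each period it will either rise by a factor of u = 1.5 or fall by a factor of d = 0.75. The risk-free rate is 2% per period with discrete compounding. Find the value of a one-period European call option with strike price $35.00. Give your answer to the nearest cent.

Risk-neutral probability p = (1 + 0.02 − 0.75)/(1.5 − 0.75) = 0.2700/0.7500 = 0.3600
Terminal stock prices: S_u = 67.5, S_d = 33.75
Terminal payoffs (S − K): max(32.5, 0) = 32.5, max(-1.25, 0) = 0
Node 0 (S = 45): V_0 = 1/1.02·[0.3600·32.5000 + 0.6400·0.0000] = 11.4706

$11.47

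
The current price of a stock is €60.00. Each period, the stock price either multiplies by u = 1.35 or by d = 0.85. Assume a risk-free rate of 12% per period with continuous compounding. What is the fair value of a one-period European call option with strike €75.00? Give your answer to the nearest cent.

€2.95

Risk-neutral probability p = (e^0.12 − 0.85)/(1.35 − 0.85) = 0.2775/0.5000 = 0.5550
Terminal stock prices: S_u = 81, S_d = 51
Terminal payoffs (S − K): max(6, 0) = 6, max(-24, 0) = 0
Node 0 (S = 60): V_0 = e^(−0.12)·[0.5550·6.0000 + 0.4450·0.0000] = 2.9534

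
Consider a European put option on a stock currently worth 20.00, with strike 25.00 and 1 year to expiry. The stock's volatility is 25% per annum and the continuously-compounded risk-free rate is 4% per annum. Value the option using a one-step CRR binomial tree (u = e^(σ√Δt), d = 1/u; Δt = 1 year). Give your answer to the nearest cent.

4.36

CRR parameters: u = e^(σ√Δt) = e^(0.25·√1) = 1.2840, d = 1/u = 0.7788
Per-period rate: rΔt = 0.04·1 = 0.04, so R = e^0.04 = 1.0408
Risk-neutral probability p = (e^0.04 − 0.7788)/(1.2840 − 0.7788) = 0.2620/0.5052 = 0.5186
Terminal stock prices: S_u = 25.68, S_d = 15.58
Terminal payoffs (K − S): max(-0.6805, 0) = 0, max(9.424, 0) = 9.424
Node 0 (S = 20): V_0 = e^(−0.04)·[0.5186·0.0000 + 0.4814·9.4240] = 4.3588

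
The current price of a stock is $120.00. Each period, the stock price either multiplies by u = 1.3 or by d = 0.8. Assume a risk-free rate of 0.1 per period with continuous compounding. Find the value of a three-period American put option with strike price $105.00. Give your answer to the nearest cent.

$4.21

Risk-neutral probability p = (e^0.1 − 0.8)/(1.3 − 0.8) = 0.3052/0.5000 = 0.6103
Terminal stock prices: S_uuu = 263.6, S_uud = 162.2, S_udd = 99.84, S_ddd = 61.44
Terminal payoffs (K − S): max(-158.6, 0) = 0, max(-57.24, 0) = 0, max(5.16, 0) = 5.16, max(43.56, 0) = 43.56
Node uu (S = 202.8): continuation = e^(−0.1)·[0.6103·0.0000 + 0.3897·0.0000] = 0.0000; exercise value = 0.0000 ≤ continuation, so V_uu = 0.0000
Node ud (S = 124.8): continuation = e^(−0.1)·[0.6103·0.0000 + 0.3897·5.1600] = 1.8193; exercise value = 0.0000 ≤ continuation, so V_ud = 1.8193
Node dd (S = 76.8): continuation = e^(−0.1)·[0.6103·5.1600 + 0.3897·43.5600] = 18.2079; exercise value = 28.2000 > continuation, so V_dd = 28.2000 (exercise)
Node u (S = 156): continuation = e^(−0.1)·[0.6103·0.0000 + 0.3897·1.8193] = 0.6414; exercise value = 0.0000 ≤ continuation, so V_u = 0.6414
Node d (S = 96): continuation = e^(−0.1)·[0.6103·1.8193 + 0.3897·28.2000] = 10.9474; exercise value = 9.0000 ≤ continuation, so V_d = 10.9474
Node 0 (S = 120): continuation = e^(−0.1)·[0.6103·0.6414 + 0.3897·10.9474] = 4.2141; exercise value = 0.0000 ≤ continuation, so V_0 = 4.2141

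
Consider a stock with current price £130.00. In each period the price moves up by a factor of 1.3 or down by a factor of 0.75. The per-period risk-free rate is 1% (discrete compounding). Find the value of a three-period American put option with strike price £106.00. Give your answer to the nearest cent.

Risk-neutral probability p = (1 + 0.01 − 0.75)/(1.3 − 0.75) = 0.2600/0.5500 = 0.4727
Terminal stock prices: S_uuu = 285.6, S_uud = 164.8, S_udd = 95.06, S_ddd = 54.84
Terminal payoffs (K − S): max(-179.6, 0) = 0, max(-58.78, 0) = 0, max(10.94, 0) = 10.94, max(51.16, 0) = 51.16
Node uu (S = 219.7): continuation = 1/1.01·[0.4727·0.0000 + 0.5273·0.0000] = 0.0000; exercise value = 0.0000 ≤ continuation, so V_uu = 0.0000
Node ud (S = 126.8): continuation = 1/1.01·[0.4727·0.0000 + 0.5273·10.9375] = 5.7099; exercise value = 0.0000 ≤ continuation, so V_ud = 5.7099
Node dd (S = 73.12): continuation = 1/1.01·[0.4727·10.9375 + 0.5273·51.1562] = 31.8255; exercise value = 32.8750 > continuation, so V_dd = 32.8750 (exercise)
Node u (S = 169): continuation = 1/1.01·[0.4727·0.0000 + 0.5273·5.7099] = 2.9809; exercise value = 0.0000 ≤ continuation, so V_u = 2.9809
Node d (S = 97.5): continuation = 1/1.01·[0.4727·5.7099 + 0.5273·32.8750] = 19.8350; exercise value = 8.5000 ≤ continuation, so V_d = 19.8350
Node 0 (S = 130): continuation = 1/1.01·[0.4727·2.9809 + 0.5273·19.8350] = 11.7501; exercise value = 0.0000 ≤ continuation, so V_0 = 11.7501

£11.75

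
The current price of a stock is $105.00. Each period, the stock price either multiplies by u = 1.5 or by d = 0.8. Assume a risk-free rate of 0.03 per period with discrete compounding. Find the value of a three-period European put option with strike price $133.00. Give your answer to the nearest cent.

Risk-neutral probability p = (1 + 0.03 − 0.8)/(1.5 − 0.8) = 0.2300/0.7000 = 0.3286
Terminal stock prices: S_uuu = 354.4, S_uud = 189, S_udd = 100.8, S_ddd = 53.76
Terminal payoffs (K − S): max(-221.4, 0) = 0, max(-56, 0) = 0, max(32.2, 0) = 32.2, max(79.24, 0) = 79.24
Node uu (S = 236.2): V_uu = 1/1.03·[0.3286·0.0000 + 0.6714·0.0000] = 0.0000
Node ud (S = 126): V_ud = 1/1.03·[0.3286·0.0000 + 0.6714·32.2000] = 20.9903
Node dd (S = 67.2): V_dd = 1/1.03·[0.3286·32.2000 + 0.6714·79.2400] = 61.9262
Node u (S = 157.5): V_u = 1/1.03·[0.3286·0.0000 + 0.6714·20.9903] = 13.6830
Node d (S = 84): V_d = 1/1.03·[0.3286·20.9903 + 0.6714·61.9262] = 47.0639
Node 0 (S = 105): V_0 = 1/1.03·[0.3286·13.6830 + 0.6714·47.0639] = 35.0446

$35.04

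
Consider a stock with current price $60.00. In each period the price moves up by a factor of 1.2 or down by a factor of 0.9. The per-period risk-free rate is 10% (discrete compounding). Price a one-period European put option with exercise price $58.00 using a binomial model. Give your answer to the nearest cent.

Risk-neutral probability p = (1 + 0.1 − 0.9)/(1.2 − 0.9) = 0.2000/0.3000 = 0.6667
Terminal stock prices: S_u = 72, S_d = 54
Terminal payoffs (K − S): max(-14, 0) = 0, max(4, 0) = 4
Node 0 (S = 60): V_0 = 1/1.1·[0.6667·0.0000 + 0.3333·4.0000] = 1.2121

$1.21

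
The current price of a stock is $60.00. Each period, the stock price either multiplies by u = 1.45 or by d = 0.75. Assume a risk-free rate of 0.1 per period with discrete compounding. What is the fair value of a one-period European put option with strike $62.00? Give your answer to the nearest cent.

$7.73

Risk-neutral probability p = (1 + 0.1 − 0.75)/(1.45 − 0.75) = 0.3500/0.7000 = 0.5000
Terminal stock prices: S_u = 87, S_d = 45
Terminal payoffs (K − S): max(-25, 0) = 0, max(17, 0) = 17
Node 0 (S = 60): V_0 = 1/1.1·[0.5000·0.0000 + 0.5000·17.0000] = 7.7273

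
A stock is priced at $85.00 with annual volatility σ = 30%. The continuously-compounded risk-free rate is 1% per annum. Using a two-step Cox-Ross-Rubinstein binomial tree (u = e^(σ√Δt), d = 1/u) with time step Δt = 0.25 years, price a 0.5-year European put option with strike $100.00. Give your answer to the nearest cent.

CRR parameters: u = e^(σ√Δt) = e^(0.3·√0.25) = 1.1618, d = 1/u = 0.8607
Per-period rate: rΔt = 0.01·0.25 = 0.0025, so R = e^0.0025 = 1.0025
Risk-neutral probability p = (e^0.0025 − 0.8607)/(1.1618 − 0.8607) = 0.1418/0.3011 = 0.4709
Terminal stock prices: S_uu = 114.7, S_ud = 85, S_dd = 62.97
Terminal payoffs (K − S): max(-14.74, 0) = 0, max(15, 0) = 15, max(37.03, 0) = 37.03
Node u (S = 98.76): V_u = e^(−0.0025)·[0.4709·0.0000 + 0.5291·15.0000] = 7.9169
Node d (S = 73.16): V_d = e^(−0.0025)·[0.4709·15.0000 + 0.5291·37.0305] = 26.5901
Node 0 (S = 85): V_0 = e^(−0.0025)·[0.4709·7.9169 + 0.5291·26.5901] = 17.7528

$17.75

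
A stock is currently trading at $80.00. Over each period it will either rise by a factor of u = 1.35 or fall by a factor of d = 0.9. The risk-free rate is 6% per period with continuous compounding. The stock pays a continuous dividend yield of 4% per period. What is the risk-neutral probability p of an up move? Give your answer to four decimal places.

p = 0.2671

Per-period risk-free factor R = e^0.06 = 1.0618; dividend-adjusted growth = e^(0.06−0.04) = 1.0202.
Risk-neutral probability p = (1.0202 − 0.9)/(1.35 − 0.9) = 0.1202/0.4500 = 0.2671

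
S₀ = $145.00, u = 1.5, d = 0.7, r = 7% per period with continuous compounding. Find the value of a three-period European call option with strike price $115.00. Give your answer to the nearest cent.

$62.58

Risk-neutral probability p = (e^0.07 − 0.7)/(1.5 − 0.7) = 0.3725/0.8000 = 0.4656
Terminal stock prices: S_uuu = 489.4, S_uud = 228.4, S_udd = 106.6, S_ddd = 49.73
Terminal payoffs (S − K): max(374.4, 0) = 374.4, max(113.4, 0) = 113.4, max(-8.425, 0) = 0, max(-65.27, 0) = 0
Node uu (S = 326.2): V_uu = e^(−0.07)·[0.4656·374.3750 + 0.5344·113.3750] = 219.0247
Node ud (S = 152.2): V_ud = e^(−0.07)·[0.4656·113.3750 + 0.5344·0.0000] = 49.2224
Node dd (S = 71.05): V_dd = e^(−0.07)·[0.4656·0.0000 + 0.5344·0.0000] = 0.0000
Node u (S = 217.5): V_u = e^(−0.07)·[0.4656·219.0247 + 0.5344·49.2224] = 119.6152
Node d (S = 101.5): V_d = e^(−0.07)·[0.4656·49.2224 + 0.5344·0.0000] = 21.3702
Node 0 (S = 145): V_0 = e^(−0.07)·[0.4656·119.6152 + 0.5344·21.3702] = 62.5790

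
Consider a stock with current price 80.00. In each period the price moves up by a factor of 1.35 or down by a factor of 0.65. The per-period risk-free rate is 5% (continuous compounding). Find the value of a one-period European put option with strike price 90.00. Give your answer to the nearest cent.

15.43

Risk-neutral probability p = (e^0.05 − 0.65)/(1.35 − 0.65) = 0.4013/0.7000 = 0.5732
Terminal stock prices: S_u = 108, S_d = 52
Terminal payoffs (K − S): max(-18, 0) = 0, max(38, 0) = 38
Node 0 (S = 80): V_0 = e^(−0.05)·[0.5732·0.0000 + 0.4268·38.0000] = 15.4258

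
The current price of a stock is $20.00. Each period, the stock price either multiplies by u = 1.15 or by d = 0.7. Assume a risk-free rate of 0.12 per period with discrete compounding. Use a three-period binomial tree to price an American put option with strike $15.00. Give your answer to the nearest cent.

Risk-neutral probability p = (1 + 0.12 − 0.7)/(1.15 − 0.7) = 0.4200/0.4500 = 0.9333
Terminal stock prices: S_uuu = 30.42, S_uud = 18.51, S_udd = 11.27, S_ddd = 6.86
Terminal payoffs (K − S): max(-15.42, 0) = 0, max(-3.515, 0) = 0, max(3.73, 0) = 3.73, max(8.14, 0) = 8.14
Node uu (S = 26.45): continuation = 1/1.12·[0.9333·0.0000 + 0.0667·0.0000] = 0.0000; exercise value = 0.0000 ≤ continuation, so V_uu = 0.0000
Node ud (S = 16.1): continuation = 1/1.12·[0.9333·0.0000 + 0.0667·3.7300] = 0.2220; exercise value = 0.0000 ≤ continuation, so V_ud = 0.2220
Node dd (S = 9.8): continuation = 1/1.12·[0.9333·3.7300 + 0.0667·8.1400] = 3.5929; exercise value = 5.2000 > continuation, so V_dd = 5.2000 (exercise)
Node u (S = 23): continuation = 1/1.12·[0.9333·0.0000 + 0.0667·0.2220] = 0.0132; exercise value = 0.0000 ≤ continuation, so V_u = 0.0132
Node d (S = 14): continuation = 1/1.12·[0.9333·0.2220 + 0.0667·5.2000] = 0.4945; exercise value = 1.0000 > continuation, so V_d = 1.0000 (exercise)
Node 0 (S = 20): continuation = 1/1.12·[0.9333·0.0132 + 0.0667·1.0000] = 0.0705; exercise value = 0.0000 ≤ continuation, so V_0 = 0.0705

$0.07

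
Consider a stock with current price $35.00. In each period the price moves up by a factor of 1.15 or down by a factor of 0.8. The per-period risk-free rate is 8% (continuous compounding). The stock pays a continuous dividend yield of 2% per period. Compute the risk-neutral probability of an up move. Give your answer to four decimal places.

Per-period risk-free factor R = e^0.08 = 1.0833; dividend-adjusted growth = e^(0.08−0.02) = 1.0618.
Risk-neutral probability p = (1.0618 − 0.8)/(1.15 − 0.8) = 0.2618/0.3500 = 0.7481

p = 0.7481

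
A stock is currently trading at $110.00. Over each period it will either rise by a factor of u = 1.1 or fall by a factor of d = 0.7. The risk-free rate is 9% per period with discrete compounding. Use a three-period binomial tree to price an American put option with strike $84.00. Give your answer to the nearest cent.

$0.17

Risk-neutral probability p = (1 + 0.09 − 0.7)/(1.1 − 0.7) = 0.3900/0.4000 = 0.9750
Terminal stock prices: S_uuu = 146.4, S_uud = 93.17, S_udd = 59.29, S_ddd = 37.73
Terminal payoffs (K − S): max(-62.41, 0) = 0, max(-9.17, 0) = 0, max(24.71, 0) = 24.71, max(46.27, 0) = 46.27
Node uu (S = 133.1): continuation = 1/1.09·[0.9750·0.0000 + 0.0250·0.0000] = 0.0000; exercise value = 0.0000 ≤ continuation, so V_uu = 0.0000
Node ud (S = 84.7): continuation = 1/1.09·[0.9750·0.0000 + 0.0250·24.7100] = 0.5667; exercise value = 0.0000 ≤ continuation, so V_ud = 0.5667
Node dd (S = 53.9): continuation = 1/1.09·[0.9750·24.7100 + 0.0250·46.2700] = 23.1642; exercise value = 30.1000 > continuation, so V_dd = 30.1000 (exercise)
Node u (S = 121): continuation = 1/1.09·[0.9750·0.0000 + 0.0250·0.5667] = 0.0130; exercise value = 0.0000 ≤ continuation, so V_u = 0.0130
Node d (S = 77): continuation = 1/1.09·[0.9750·0.5667 + 0.0250·30.1000] = 1.1973; exercise value = 7.0000 > continuation, so V_d = 7.0000 (exercise)
Node 0 (S = 110): continuation = 1/1.09·[0.9750·0.0130 + 0.0250·7.0000] = 0.1722; exercise value = 0.0000 ≤ continuation, so V_0 = 0.1722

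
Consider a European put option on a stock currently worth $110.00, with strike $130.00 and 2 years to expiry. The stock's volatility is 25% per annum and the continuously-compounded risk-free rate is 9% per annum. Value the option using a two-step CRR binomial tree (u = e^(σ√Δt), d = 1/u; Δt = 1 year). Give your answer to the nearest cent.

CRR parameters: u = e^(σ√Δt) = e^(0.25·√1) = 1.2840, d = 1/u = 0.7788
Per-period rate: rΔt = 0.09·1 = 0.09, so R = e^0.09 = 1.0942
Risk-neutral probability p = (e^0.09 − 0.7788)/(1.2840 − 0.7788) = 0.3154/0.5052 = 0.6242
Terminal stock prices: S_uu = 181.4, S_ud = 110, S_dd = 66.72
Terminal payoffs (K − S): max(-51.36, 0) = 0, max(20, 0) = 20, max(63.28, 0) = 63.28
Node u (S = 141.2): V_u = e^(−0.09)·[0.6242·0.0000 + 0.3758·20.0000] = 6.8687
Node d (S = 85.67): V_d = e^(−0.09)·[0.6242·20.0000 + 0.3758·63.2816] = 33.1430
Node 0 (S = 110): V_0 = e^(−0.09)·[0.6242·6.8687 + 0.3758·33.1430] = 15.3010

$15.30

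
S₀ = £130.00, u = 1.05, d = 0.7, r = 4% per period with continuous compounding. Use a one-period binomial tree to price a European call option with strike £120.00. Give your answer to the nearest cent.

Risk-neutral probability p = (e^0.04 − 0.7)/(1.05 − 0.7) = 0.3408/0.3500 = 0.9737
Terminal stock prices: S_u = 136.5, S_d = 91
Terminal payoffs (S − K): max(16.5, 0) = 16.5, max(-29, 0) = 0
Node 0 (S = 130): V_0 = e^(−0.04)·[0.9737·16.5000 + 0.0263·0.0000] = 15.4368

£15.44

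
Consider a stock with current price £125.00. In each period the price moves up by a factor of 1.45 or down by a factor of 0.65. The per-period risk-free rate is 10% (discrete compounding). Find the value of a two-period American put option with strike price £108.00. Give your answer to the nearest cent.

£10.64

Risk-neutral probability p = (1 + 0.1 − 0.65)/(1.45 − 0.65) = 0.4500/0.8000 = 0.5625
Terminal stock prices: S_uu = 262.8, S_ud = 117.8, S_dd = 52.81
Terminal payoffs (K − S): max(-154.8, 0) = 0, max(-9.812, 0) = 0, max(55.19, 0) = 55.19
Node u (S = 181.2): continuation = 1/1.1·[0.5625·0.0000 + 0.4375·0.0000] = 0.0000; exercise value = 0.0000 ≤ continuation, so V_u = 0.0000
Node d (S = 81.25): continuation = 1/1.1·[0.5625·0.0000 + 0.4375·55.1875] = 21.9496; exercise value = 26.7500 > continuation, so V_d = 26.7500 (exercise)
Node 0 (S = 125): continuation = 1/1.1·[0.5625·0.0000 + 0.4375·26.7500] = 10.6392; exercise value = 0.0000 ≤ continuation, so V_0 = 10.6392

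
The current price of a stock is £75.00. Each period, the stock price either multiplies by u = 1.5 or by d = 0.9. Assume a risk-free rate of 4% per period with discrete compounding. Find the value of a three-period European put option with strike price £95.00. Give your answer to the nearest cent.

Risk-neutral probability p = (1 + 0.04 − 0.9)/(1.5 − 0.9) = 0.1400/0.6000 = 0.2333
Terminal stock prices: S_uuu = 253.1, S_uud = 151.9, S_udd = 91.12, S_ddd = 54.68
Terminal payoffs (K − S): max(-158.1, 0) = 0, max(-56.88, 0) = 0, max(3.875, 0) = 3.875, max(40.32, 0) = 40.32
Node uu (S = 168.8): V_uu = 1/1.04·[0.2333·0.0000 + 0.7667·0.0000] = 0.0000
Node ud (S = 101.2): V_ud = 1/1.04·[0.2333·0.0000 + 0.7667·3.8750] = 2.8566
Node dd (S = 60.75): V_dd = 1/1.04·[0.2333·3.8750 + 0.7667·40.3250] = 30.5962
Node u (S = 112.5): V_u = 1/1.04·[0.2333·0.0000 + 0.7667·2.8566] = 2.1058
Node d (S = 67.5): V_d = 1/1.04·[0.2333·2.8566 + 0.7667·30.5962] = 23.1958
Node 0 (S = 75): V_0 = 1/1.04·[0.2333·2.1058 + 0.7667·23.1958] = 17.5719

£17.57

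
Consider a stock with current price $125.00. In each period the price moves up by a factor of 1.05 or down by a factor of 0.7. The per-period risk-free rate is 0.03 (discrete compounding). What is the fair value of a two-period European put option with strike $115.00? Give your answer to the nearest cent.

$2.51

Risk-neutral probability p = (1 + 0.03 − 0.7)/(1.05 − 0.7) = 0.3300/0.3500 = 0.9429
Terminal stock prices: S_uu = 137.8, S_ud = 91.88, S_dd = 61.25
Terminal payoffs (K − S): max(-22.81, 0) = 0, max(23.12, 0) = 23.12, max(53.75, 0) = 53.75
Node u (S = 131.2): V_u = 1/1.03·[0.9429·0.0000 + 0.0571·23.1250] = 1.2829
Node d (S = 87.5): V_d = 1/1.03·[0.9429·23.1250 + 0.0571·53.7500] = 24.1505
Node 0 (S = 125): V_0 = 1/1.03·[0.9429·1.2829 + 0.0571·24.1505] = 2.5142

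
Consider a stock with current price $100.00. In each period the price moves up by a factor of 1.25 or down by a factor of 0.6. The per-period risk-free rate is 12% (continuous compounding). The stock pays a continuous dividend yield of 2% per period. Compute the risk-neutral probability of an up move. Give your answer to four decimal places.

Per-period risk-free factor R = e^0.12 = 1.1275; dividend-adjusted growth = e^(0.12−0.02) = 1.1052.
Risk-neutral probability p = (1.1052 − 0.6)/(1.25 − 0.6) = 0.5052/0.6500 = 0.7772

p = 0.7772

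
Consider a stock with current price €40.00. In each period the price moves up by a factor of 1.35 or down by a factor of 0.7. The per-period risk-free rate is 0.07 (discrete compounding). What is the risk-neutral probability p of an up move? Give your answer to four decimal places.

Risk-neutral probability p = (1 + 0.07 − 0.7)/(1.35 − 0.7) = 0.3700/0.6500 = 0.5692

p = 0.5692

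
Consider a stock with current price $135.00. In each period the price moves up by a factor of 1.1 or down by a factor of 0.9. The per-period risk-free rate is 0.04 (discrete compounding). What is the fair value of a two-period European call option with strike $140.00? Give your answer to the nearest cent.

Risk-neutral probability p = (1 + 0.04 − 0.9)/(1.1 − 0.9) = 0.1400/0.2000 = 0.7000
Terminal stock prices: S_uu = 163.4, S_ud = 133.7, S_dd = 109.4
Terminal payoffs (S − K): max(23.35, 0) = 23.35, max(-6.35, 0) = 0, max(-30.65, 0) = 0
Node u (S = 148.5): V_u = 1/1.04·[0.7000·23.3500 + 0.3000·0.0000] = 15.7163
Node d (S = 121.5): V_d = 1/1.04·[0.7000·0.0000 + 0.3000·0.0000] = 0.0000
Node 0 (S = 135): V_0 = 1/1.04·[0.7000·15.7163 + 0.3000·0.0000] = 10.5783

$10.58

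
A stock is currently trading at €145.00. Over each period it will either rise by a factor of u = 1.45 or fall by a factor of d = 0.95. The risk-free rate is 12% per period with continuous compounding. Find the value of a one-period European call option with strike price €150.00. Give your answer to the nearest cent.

€18.97

Risk-neutral probability p = (e^0.12 − 0.95)/(1.45 − 0.95) = 0.1775/0.5000 = 0.3550
Terminal stock prices: S_u = 210.2, S_d = 137.8
Terminal payoffs (S − K): max(60.25, 0) = 60.25, max(-12.25, 0) = 0
Node 0 (S = 145): V_0 = e^(−0.12)·[0.3550·60.2500 + 0.6450·0.0000] = 18.9698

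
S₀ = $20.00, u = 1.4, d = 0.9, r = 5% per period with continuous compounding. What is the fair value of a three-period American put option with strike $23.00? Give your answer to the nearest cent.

$3.36

Risk-neutral probability p = (e^0.05 − 0.9)/(1.4 − 0.9) = 0.1513/0.5000 = 0.3025
Terminal stock prices: S_uuu = 54.88, S_uud = 35.28, S_udd = 22.68, S_ddd = 14.58
Terminal payoffs (K − S): max(-31.88, 0) = 0, max(-12.28, 0) = 0, max(0.32, 0) = 0.32, max(8.42, 0) = 8.42
Node uu (S = 39.2): continuation = e^(−0.05)·[0.3025·0.0000 + 0.6975·0.0000] = 0.0000; exercise value = 0.0000 ≤ continuation, so V_uu = 0.0000
Node ud (S = 25.2): continuation = e^(−0.05)·[0.3025·0.0000 + 0.6975·0.3200] = 0.2123; exercise value = 0.0000 ≤ continuation, so V_ud = 0.2123
Node dd (S = 16.2): continuation = e^(−0.05)·[0.3025·0.3200 + 0.6975·8.4200] = 5.6783; exercise value = 6.8000 > continuation, so V_dd = 6.8000 (exercise)
Node u (S = 28): continuation = e^(−0.05)·[0.3025·0.0000 + 0.6975·0.2123] = 0.1408; exercise value = 0.0000 ≤ continuation, so V_u = 0.1408
Node d (S = 18): continuation = e^(−0.05)·[0.3025·0.2123 + 0.6975·6.8000] = 4.5725; exercise value = 5.0000 > continuation, so V_d = 5.0000 (exercise)
Node 0 (S = 20): continuation = e^(−0.05)·[0.3025·0.1408 + 0.6975·5.0000] = 3.3577; exercise value = 3.0000 ≤ continuation, so V_0 = 3.3577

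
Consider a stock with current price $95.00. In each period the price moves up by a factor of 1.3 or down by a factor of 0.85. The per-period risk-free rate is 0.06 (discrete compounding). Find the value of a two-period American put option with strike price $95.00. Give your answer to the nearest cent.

Risk-neutral probability p = (1 + 0.06 − 0.85)/(1.3 − 0.85) = 0.2100/0.4500 = 0.4667
Terminal stock prices: S_uu = 160.6, S_ud = 105, S_dd = 68.64
Terminal payoffs (K − S): max(-65.55, 0) = 0, max(-9.975, 0) = 0, max(26.36, 0) = 26.36
Node u (S = 123.5): continuation = 1/1.06·[0.4667·0.0000 + 0.5333·0.0000] = 0.0000; exercise value = 0.0000 ≤ continuation, so V_u = 0.0000
Node d (S = 80.75): continuation = 1/1.06·[0.4667·0.0000 + 0.5333·26.3625] = 13.2642; exercise value = 14.2500 > continuation, so V_d = 14.2500 (exercise)
Node 0 (S = 95): continuation = 1/1.06·[0.4667·0.0000 + 0.5333·14.2500] = 7.1698; exercise value = 0.0000 ≤ continuation, so V_0 = 7.1698

$7.17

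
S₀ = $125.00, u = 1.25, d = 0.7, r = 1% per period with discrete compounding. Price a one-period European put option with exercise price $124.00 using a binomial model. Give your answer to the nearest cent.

$15.77

Risk-neutral probability p = (1 + 0.01 − 0.7)/(1.25 − 0.7) = 0.3100/0.5500 = 0.5636
Terminal stock prices: S_u = 156.2, S_d = 87.5
Terminal payoffs (K − S): max(-32.25, 0) = 0, max(36.5, 0) = 36.5
Node 0 (S = 125): V_0 = 1/1.01·[0.5636·0.0000 + 0.4364·36.5000] = 15.7696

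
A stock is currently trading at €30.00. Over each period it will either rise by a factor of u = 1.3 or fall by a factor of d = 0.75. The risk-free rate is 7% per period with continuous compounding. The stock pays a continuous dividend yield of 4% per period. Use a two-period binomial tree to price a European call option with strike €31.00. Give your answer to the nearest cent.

Per-period risk-free factor R = e^0.07 = 1.0725; dividend-adjusted growth = e^(0.07−0.04) = 1.0305.
Risk-neutral probability p = (1.0305 − 0.75)/(1.3 − 0.75) = 0.2805/0.5500 = 0.5099
Terminal stock prices: S_uu = 50.7, S_ud = 29.25, S_dd = 16.88
Terminal payoffs (S − K): max(19.7, 0) = 19.7, max(-1.75, 0) = 0, max(-14.12, 0) = 0
Node u (S = 39): V_u = e^(−0.07)·[0.5099·19.7000 + 0.4901·0.0000] = 9.3662
Node d (S = 22.5): V_d = e^(−0.07)·[0.5099·0.0000 + 0.4901·0.0000] = 0.0000
Node 0 (S = 30): V_0 = e^(−0.07)·[0.5099·9.3662 + 0.4901·0.0000] = 4.4531

€4.45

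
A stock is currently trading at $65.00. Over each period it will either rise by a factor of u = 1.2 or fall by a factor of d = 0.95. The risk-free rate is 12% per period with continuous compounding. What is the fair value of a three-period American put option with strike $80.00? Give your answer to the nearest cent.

Risk-neutral probability p = (e^0.12 − 0.95)/(1.2 − 0.95) = 0.1775/0.2500 = 0.7100
Terminal stock prices: S_uuu = 112.3, S_uud = 88.92, S_udd = 70.39, S_ddd = 55.73
Terminal payoffs (K − S): max(-32.32, 0) = 0, max(-8.92, 0) = 0, max(9.605, 0) = 9.605, max(24.27, 0) = 24.27
Node uu (S = 93.6): continuation = e^(−0.12)·[0.7100·0.0000 + 0.2900·0.0000] = 0.0000; exercise value = 0.0000 ≤ continuation, so V_uu = 0.0000
Node ud (S = 74.1): continuation = e^(−0.12)·[0.7100·0.0000 + 0.2900·9.6050] = 2.4706; exercise value = 5.9000 > continuation, so V_ud = 5.9000 (exercise)
Node dd (S = 58.66): continuation = e^(−0.12)·[0.7100·9.6050 + 0.2900·24.2706] = 12.2911; exercise value = 21.3375 > continuation, so V_dd = 21.3375 (exercise)
Node u (S = 78): continuation = e^(−0.12)·[0.7100·0.0000 + 0.2900·5.9000] = 1.5176; exercise value = 2.0000 > continuation, so V_u = 2.0000 (exercise)
Node d (S = 61.75): continuation = e^(−0.12)·[0.7100·5.9000 + 0.2900·21.3375] = 9.2036; exercise value = 18.2500 > continuation, so V_d = 18.2500 (exercise)
Node 0 (S = 65): continuation = e^(−0.12)·[0.7100·2.0000 + 0.2900·18.2500] = 5.9536; exercise value = 15.0000 > continuation, so V_0 = 15.0000 (exercise)

$15.00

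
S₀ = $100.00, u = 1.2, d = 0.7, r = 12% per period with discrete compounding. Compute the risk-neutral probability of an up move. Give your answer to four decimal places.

p = 0.8400

Risk-neutral probability p = (1 + 0.12 − 0.7)/(1.2 − 0.7) = 0.4200/0.5000 = 0.8400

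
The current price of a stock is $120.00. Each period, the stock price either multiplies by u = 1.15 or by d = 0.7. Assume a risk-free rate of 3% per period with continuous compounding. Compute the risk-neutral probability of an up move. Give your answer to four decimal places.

Risk-neutral probability p = (e^0.03 − 0.7)/(1.15 − 0.7) = 0.3305/0.4500 = 0.7343

p = 0.7343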